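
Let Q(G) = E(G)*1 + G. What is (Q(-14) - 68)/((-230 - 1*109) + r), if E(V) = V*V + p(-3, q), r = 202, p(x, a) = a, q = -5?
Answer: -109/137 ≈ -0.79562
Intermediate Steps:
E(V) = -5 + V² (E(V) = V*V - 5 = V² - 5 = -5 + V²)
Q(G) = -5 + G + G² (Q(G) = (-5 + G²)*1 + G = (-5 + G²) + G = -5 + G + G²)
(Q(-14) - 68)/((-230 - 1*109) + r) = ((-5 - 14 + (-14)²) - 68)/((-230 - 1*109) + 202) = ((-5 - 14 + 196) - 68)/((-230 - 109) + 202) = (177 - 68)/(-339 + 202) = 109/(-137) = 109*(-1/137) = -109/137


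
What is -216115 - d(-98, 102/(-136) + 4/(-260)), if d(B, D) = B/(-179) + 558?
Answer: -38784565/179 ≈ -2.1667e+5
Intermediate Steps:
d(B, D) = 558 - B/179 (d(B, D) = -B/179 + 558 = 558 - B/179)
-216115 - d(-98, 102/(-136) + 4/(-260)) = -216115 - (558 - 1/179*(-98)) = -216115 - (558 + 98/179) = -216115 - 1*99980/179 = -216115 - 99980/179 = -38784565/179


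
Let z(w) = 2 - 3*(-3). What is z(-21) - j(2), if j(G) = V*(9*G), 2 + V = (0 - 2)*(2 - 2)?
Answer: 47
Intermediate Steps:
V = -2 (V = -2 + (0 - 2)*(2 - 2) = -2 - 2*0 = -2 + 0 = -2)
j(G) = -18*G
z(w) = 11 (z(w) = 2 + 9 = 11)
z(-21) - j(2) = 11 - (-18)*2 = 11 - 1*(-36) = 11 + 36 = 47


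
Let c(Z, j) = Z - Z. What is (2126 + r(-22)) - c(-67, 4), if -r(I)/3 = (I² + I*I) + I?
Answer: -712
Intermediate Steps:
r(I) = -6*I² - 3*I (r(I) = -3*((I² + I*I) + I) = -3*((I² + I²) + I) = -3*(2*I² + I) = -3*(I + 2*I²) = -6*I² - 3*I)
c(Z, j) = 0
(2126 + r(-22)) - c(-67, 4) = (2126 - 3*(-22)*(1 + 2*(-22))) - 1*0 = (2126 - 3*(-22)*(1 - 44)) + 0 = (2126 - 3*(-22)*(-43)) + 0 = (2126 - 2838) + 0 = -712 + 0 = -712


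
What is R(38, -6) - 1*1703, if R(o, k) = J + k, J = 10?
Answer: -1699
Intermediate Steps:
R(o, k) = 10 + k
R(38, -6) - 1*1703 = (10 - 6) - 1*1703 = 4 - 1703 = -1699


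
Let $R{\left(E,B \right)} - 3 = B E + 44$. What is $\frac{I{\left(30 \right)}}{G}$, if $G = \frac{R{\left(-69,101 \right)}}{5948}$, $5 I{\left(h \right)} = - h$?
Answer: $\frac{17844}{3461} \approx 5.1557$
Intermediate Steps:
$R{\left(E,B \right)} = 47 + B E$ ($R{\left(E,B \right)} = 3 + \left(B E + 44\right) = 3 + \left(44 + B E\right) = 47 + B E$)
$I{\left(h \right)} = - \frac{h}{5}$ ($I{\left(h \right)} = \frac{\left(-1\right) h}{5} = - \frac{h}{5}$)
$G = - \frac{3461}{2974}$ ($G = \frac{47 + 101 \left(-69\right)}{5948} = \left(47 - 6969\right) \frac{1}{5948} = \left(-6922\right) \frac{1}{5948} = - \frac{3461}{2974} \approx -1.1638$)
$\frac{I{\left(30 \right)}}{G} = \frac{\left(- \frac{1}{5}\right) 30}{- \frac{3461}{2974}} = \left(-6\right) \left(- \frac{2974}{3461}\right) = \frac{17844}{3461}$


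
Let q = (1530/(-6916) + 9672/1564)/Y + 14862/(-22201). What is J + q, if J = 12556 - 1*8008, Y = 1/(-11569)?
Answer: -84098100920091/1305107986 ≈ -64438.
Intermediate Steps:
Y = -1/11569 ≈ -8.6438e-5
J = 4548 (J = 12556 - 8008 = 4548)
q = -90033732040419/1305107986 (q = (1530/(-6916) + 9672/1564)/(-1/11569) + 14862/(-22201) = (1530*(-1/6916) + 9672*(1/1564))*(-11569) + 14862*(-1/22201) = (-765/3458 + 2418/391)*(-11569) - 14862/22201 = (8062329/1352078)*(-11569) - 14862/22201 = -4055351487/58786 - 14862/22201 = -90033732040419/1305107986 ≈ -68986.)
J + q = 4548 - 90033732040419/1305107986 = -84098100920091/1305107986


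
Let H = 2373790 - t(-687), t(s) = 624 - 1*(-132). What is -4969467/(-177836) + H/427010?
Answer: 1272011489047/37968875180 ≈ 33.501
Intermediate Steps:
t(s) = 756 (t(s) = 624 + 132 = 756)
H = 2373034 (H = 2373790 - 1*756 = 2373790 - 756 = 2373034)
-4969467/(-177836) + H/427010 = -4969467/(-177836) + 2373034/427010 = -4969467*(-1/177836) + 2373034*(1/427010) = 4969467/177836 + 1186517/213505 = 1272011489047/37968875180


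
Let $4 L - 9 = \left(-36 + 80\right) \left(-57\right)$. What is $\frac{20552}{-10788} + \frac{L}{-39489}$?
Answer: $- \frac{268279375}{142002444} \approx -1.8893$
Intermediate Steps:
$L = - \frac{2499}{4}$ ($L = \frac{9}{4} + \frac{\left(-36 + 80\right) \left(-57\right)}{4} = \frac{9}{4} + \frac{44 \left(-57\right)}{4} = \frac{9}{4} + \frac{1}{4} \left(-2508\right) = \frac{9}{4} - 627 = - \frac{2499}{4} \approx -624.75$)
$\frac{20552}{-10788} + \frac{L}{-39489} = \frac{20552}{-10788} - \frac{2499}{4 \left(-39489\right)} = 20552 \left(- \frac{1}{10788}\right) - - \frac{833}{52652} = - \frac{5138}{2697} + \frac{833}{52652} = - \frac{268279375}{142002444}$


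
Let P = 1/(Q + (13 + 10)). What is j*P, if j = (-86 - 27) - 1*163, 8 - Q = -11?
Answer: -46/7 ≈ -6.5714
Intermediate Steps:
Q = 19 (Q = 8 - 1*(-11) = 8 + 11 = 19)
j = -276 (j = -113 - 163 = -276)
P = 1/42 (P = 1/(19 + (13 + 10)) = 1/(19 + 23) = 1/42 ≈ 0.023810)
j*P = -276*1/42 = -46/7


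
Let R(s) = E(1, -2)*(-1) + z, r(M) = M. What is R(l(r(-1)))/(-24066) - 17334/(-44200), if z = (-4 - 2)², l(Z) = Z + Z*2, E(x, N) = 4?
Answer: 103936411/265929300 ≈ 0.39084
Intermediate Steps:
l(Z) = 3*Z (l(Z) = Z + 2*Z = 3*Z)
z = 36 (z = (-6)² = 36)
R(s) = 32 (R(s) = 4*(-1) + 36 = -4 + 36 = 32)
R(l(r(-1)))/(-24066) - 17334/(-44200) = 32/(-24066) - 17334/(-44200) = 32*(-1/24066) - 17334*(-1/44200) = -16/12033 + 8667/22100 = 103936411/265929300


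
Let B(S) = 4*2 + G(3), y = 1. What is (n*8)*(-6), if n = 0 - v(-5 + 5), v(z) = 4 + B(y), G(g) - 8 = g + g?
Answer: 1248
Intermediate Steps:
G(g) = 8 + 2*g (G(g) = 8 + (g + g) = 8 + 2*g)
B(S) = 22 (B(S) = 4*2 + (8 + 2*3) = 8 + (8 + 6) = 8 + 14 = 22)
v(z) = 26 (v(z) = 4 + 22 = 26)
n = -26 (n = 0 - 1*26 = 0 - 26 = -26)
(n*8)*(-6) = -26*8*(-6) = -208*(-6) = 1248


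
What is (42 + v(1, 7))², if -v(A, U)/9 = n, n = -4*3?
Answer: 22500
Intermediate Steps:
n = -12
v(A, U) = 108 (v(A, U) = -9*(-12) = 108)
(42 + v(1, 7))² = (42 + 108)² = 150² = 22500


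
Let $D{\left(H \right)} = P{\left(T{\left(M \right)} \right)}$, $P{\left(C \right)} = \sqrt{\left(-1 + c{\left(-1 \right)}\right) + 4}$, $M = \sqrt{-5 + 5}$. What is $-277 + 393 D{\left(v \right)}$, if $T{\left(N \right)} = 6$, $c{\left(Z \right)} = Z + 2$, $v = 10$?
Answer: $509$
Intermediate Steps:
$c{\left(Z \right)} = 2 + Z$
$M = 0$ ($M = \sqrt{0} = 0$)
$P{\left(C \right)} = 2$ ($P{\left(C \right)} = \sqrt{\left(-1 + \left(2 - 1\right)\right) + 4} = \sqrt{\left(-1 + 1\right) + 4} = \sqrt{0 + 4} = \sqrt{4} = 2$)
$D{\left(H \right)} = 2$
$-277 + 393 D{\left(v \right)} = -277 + 393 \cdot 2 = -277 + 786 = 509$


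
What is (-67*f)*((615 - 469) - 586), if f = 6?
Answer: 176880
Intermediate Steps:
(-67*f)*((615 - 469) - 586) = (-67*6)*((615 - 469) - 586) = -402*(146 - 586) = -402*(-440) = 176880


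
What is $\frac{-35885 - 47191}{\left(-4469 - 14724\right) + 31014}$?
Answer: $- \frac{83076}{11821} \approx -7.0278$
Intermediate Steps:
$\frac{-35885 - 47191}{\left(-4469 - 14724\right) + 31014} = - \frac{83076}{\left(-4469 - 14724\right) + 31014} = - \frac{83076}{-19193 + 31014} = - \frac{83076}{11821}$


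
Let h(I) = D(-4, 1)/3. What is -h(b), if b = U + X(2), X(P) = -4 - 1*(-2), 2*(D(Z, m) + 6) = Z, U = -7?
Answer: 8/3 ≈ 2.6667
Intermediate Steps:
D(Z, m) = -6 + Z/2
X(P) = -2 (X(P) = -4 + 2 = -2)
b = -9 (b = -7 - 2 = -9)
h(I) = -8/3 (h(I) = (-6 + (1/2)*(-4))/3 = (-6 - 2)*(1/3) = -8*1/3 = -8/3)
-h(b) = -1*(-8/3) = 8/3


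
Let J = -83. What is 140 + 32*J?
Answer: -2516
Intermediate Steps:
140 + 32*J = 140 + 32*(-83) = 140 - 2656 = -2516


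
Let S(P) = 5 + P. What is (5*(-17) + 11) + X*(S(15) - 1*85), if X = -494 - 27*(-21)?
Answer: -4819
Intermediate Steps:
X = 73 (X = -494 - 1*(-567) = -494 + 567 = 73)
(5*(-17) + 11) + X*(S(15) - 1*85) = (5*(-17) + 11) + 73*((5 + 15) - 1*85) = (-85 + 11) + 73*(20 - 85) = -74 + 73*(-65) = -74 - 4745 = -4819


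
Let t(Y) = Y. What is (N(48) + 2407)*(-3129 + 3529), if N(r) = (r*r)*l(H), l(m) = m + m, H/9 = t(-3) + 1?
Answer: -32214800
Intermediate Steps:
H = -18 (H = 9*(-3 + 1) = 9*(-2) = -18)
l(m) = 2*m
N(r) = -36*r² (N(r) = (r*r)*(2*(-18)) = r²*(-36) = -36*r²)
(N(48) + 2407)*(-3129 + 3529) = (-36*48² + 2407)*(-3129 + 3529) = (-36*2304 + 2407)*400 = (-82944 + 2407)*400 = -80537*400 = -32214800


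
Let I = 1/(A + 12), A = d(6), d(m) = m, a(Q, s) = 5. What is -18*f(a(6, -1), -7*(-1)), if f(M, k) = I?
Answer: -1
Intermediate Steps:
A = 6
I = 1/18 (I = 1/(6 + 12) = 1/18 ≈ 0.055556)
f(M, k) = 1/18
-18*f(a(6, -1), -7*(-1)) = -18*1/18 = -1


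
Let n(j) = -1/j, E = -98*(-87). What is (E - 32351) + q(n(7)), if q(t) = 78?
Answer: -23747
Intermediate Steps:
E = 8526
(E - 32351) + q(n(7)) = (8526 - 32351) + 78 = -23825 + 78 = -23747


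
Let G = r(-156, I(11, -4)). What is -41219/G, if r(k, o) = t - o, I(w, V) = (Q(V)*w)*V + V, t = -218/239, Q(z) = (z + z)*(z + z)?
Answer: -9851341/673762 ≈ -14.621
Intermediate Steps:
Q(z) = 4*z² (Q(z) = (2*z)*(2*z) = 4*z²)
t = -218/239 (t = -218*1/239 = -218/239 ≈ -0.91213)
I(w, V) = V + 4*w*V³ (I(w, V) = ((4*V²)*w)*V + V = (4*w*V²)*V + V = 4*w*V³ + V = V + 4*w*V³)
r(k, o) = -218/239 - o
G = 673762/239 (G = -218/239 - (-4 + 4*11*(-4)³) = -218/239 - (-4 + 4*11*(-64)) = -218/239 - (-4 - 2816) = -218/239 - 1*(-2820) = -218/239 + 2820 = 673762/239 ≈ 2819.1)
-41219/G = -41219/673762/239 = -41219*239/673762 = -9851341/673762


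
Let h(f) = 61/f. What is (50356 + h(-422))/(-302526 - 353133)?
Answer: -21250171/276688098 ≈ -0.076802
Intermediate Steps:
(50356 + h(-422))/(-302526 - 353133) = (50356 + 61/(-422))/(-302526 - 353133) = (50356 + 61*(-1/422))/(-655659) = (50356 - 61/422)*(-1/655659) = (21250171/422)*(-1/655659) = -21250171/276688098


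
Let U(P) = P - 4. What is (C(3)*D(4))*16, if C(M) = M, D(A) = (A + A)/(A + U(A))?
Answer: 96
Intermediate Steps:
U(P) = -4 + P
D(A) = 2*A/(-4 + 2*A) (D(A) = (A + A)/(A + (-4 + A)) = (2*A)/(-4 + 2*A) = 2*A/(-4 + 2*A))
(C(3)*D(4))*16 = (3*(4/(-2 + 4)))*16 = (3*(4/2))*16 = (3*(4*(½)))*16 = (3*2)*16 = 6*16 = 96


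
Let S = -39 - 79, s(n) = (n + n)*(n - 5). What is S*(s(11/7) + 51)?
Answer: -232578/49 ≈ -4746.5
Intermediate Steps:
s(n) = 2*n*(-5 + n) (s(n) = (2*n)*(-5 + n) = 2*n*(-5 + n))
S = -118
S*(s(11/7) + 51) = -118*(2*(11/7)*(-5 + 11/7) + 51) = -118*(2*(11/7)*(-24/7) + 51) = -118*(-528/49 + 51) = -118*1971/49 = -232578/49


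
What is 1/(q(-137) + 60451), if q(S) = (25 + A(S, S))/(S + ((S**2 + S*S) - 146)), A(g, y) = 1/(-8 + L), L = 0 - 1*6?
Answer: 521570/31529428419 ≈ 1.6542e-5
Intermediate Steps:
L = -6 (L = 0 - 6 = -6)
A(g, y) = -1/14 (A(g, y) = 1/(-8 - 6) = 1/(-14) = -1/14)
q(S) = 349/(14*(-146 + S + 2*S**2)) (q(S) = (25 - 1/14)/(S + ((S**2 + S*S) - 146)) = 349/(14*(S + ((S**2 + S**2) - 146))) = 349/(14*(S + (2*S**2 - 146))) = 349/(14*(S + (-146 + 2*S**2))) = 349/(14*(-146 + S + 2*S**2)))
1/(q(-137) + 60451) = 1/(349/(14*(-146 - 137 + 2*(-137)**2)) + 60451) = 1/(349/(14*(-146 - 137 + 2*18769)) + 60451) = 1/(349/(14*(-146 - 137 + 37538)) + 60451) = 1/((349/14)/37255 + 60451) = 1/((349/14)*(1/37255) + 60451) = 1/(349/521570 + 60451) = 1/(31529428419/521570) = 521570/31529428419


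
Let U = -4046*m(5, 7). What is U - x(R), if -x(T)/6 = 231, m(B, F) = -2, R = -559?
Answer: 9478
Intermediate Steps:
x(T) = -1386 (x(T) = -6*231 = -1386)
U = 8092 (U = -4046*(-2) = 8092)
U - x(R) = 8092 - 1*(-1386) = 8092 + 1386 = 9478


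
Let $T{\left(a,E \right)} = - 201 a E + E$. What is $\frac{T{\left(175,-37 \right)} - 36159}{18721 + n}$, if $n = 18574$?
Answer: $\frac{1265279}{37295} \approx 33.926$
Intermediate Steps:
$T{\left(a,E \right)} = E - 201 E a$ ($T{\left(a,E \right)} = - 201 E a + E = E - 201 E a$)
$\frac{T{\left(175,-37 \right)} - 36159}{18721 + n} = \frac{- 37 \left(1 - 35175\right) - 36159}{18721 + 18574} = \frac{- 37 \left(1 - 35175\right) - 36159}{37295} = \left(\left(-37\right) \left(-35174\right) - 36159\right) \frac{1}{37295} = \left(1301438 - 36159\right) \frac{1}{37295} = 1265279 \cdot \frac{1}{37295} = \frac{1265279}{37295}$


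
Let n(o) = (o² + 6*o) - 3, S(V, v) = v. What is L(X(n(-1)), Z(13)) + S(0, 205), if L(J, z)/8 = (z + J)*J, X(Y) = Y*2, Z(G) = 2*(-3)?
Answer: 3021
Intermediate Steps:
Z(G) = -6
n(o) = -3 + o² + 6*o
X(Y) = 2*Y
L(J, z) = 8*J*(J + z) (L(J, z) = 8*((z + J)*J) = 8*((J + z)*J) = 8*(J*(J + z)) = 8*J*(J + z))
L(X(n(-1)), Z(13)) + S(0, 205) = 8*(2*(-3 + (-1)² + 6*(-1)))*(2*(-3 + (-1)² + 6*(-1)) - 6) + 205 = 8*(2*(-3 + 1 - 6))*(2*(-3 + 1 - 6) - 6) + 205 = 8*(2*(-8))*(2*(-8) - 6) + 205 = 8*(-16)*(-16 - 6) + 205 = 8*(-16)*(-22) + 205 = 2816 + 205 = 3021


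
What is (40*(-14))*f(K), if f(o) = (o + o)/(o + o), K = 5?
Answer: -560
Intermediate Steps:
f(o) = 1 (f(o) = (2*o)/((2*o)) = (2*o)*(1/(2*o)) = 1)
(40*(-14))*f(K) = (40*(-14))*1 = -560*1 = -560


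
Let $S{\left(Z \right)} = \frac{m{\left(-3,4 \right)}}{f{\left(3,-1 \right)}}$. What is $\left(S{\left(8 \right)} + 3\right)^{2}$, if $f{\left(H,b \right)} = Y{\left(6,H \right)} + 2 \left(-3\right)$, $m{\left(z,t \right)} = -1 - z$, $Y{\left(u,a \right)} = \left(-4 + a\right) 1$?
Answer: $\frac{361}{49} \approx 7.3673$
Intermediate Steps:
$Y{\left(u,a \right)} = -4 + a$
$f{\left(H,b \right)} = -10 + H$ ($f{\left(H,b \right)} = \left(-4 + H\right) + 2 \left(-3\right) = \left(-4 + H\right) - 6 = -10 + H$)
$S{\left(Z \right)} = - \frac{2}{7}$ ($S{\left(Z \right)} = \frac{-1 - -3}{-10 + 3} = \frac{-1 + 3}{-7} = 2 \left(- \frac{1}{7}\right) = - \frac{2}{7}$)
$\left(S{\left(8 \right)} + 3\right)^{2} = \left(- \frac{2}{7} + 3\right)^{2} = \left(\frac{19}{7}\right)^{2} = \frac{361}{49}$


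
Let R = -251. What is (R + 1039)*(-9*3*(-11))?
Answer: 234036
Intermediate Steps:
(R + 1039)*(-9*3*(-11)) = (-251 + 1039)*(-9*3*(-11)) = 788*(-27*(-11)) = 788*297 = 234036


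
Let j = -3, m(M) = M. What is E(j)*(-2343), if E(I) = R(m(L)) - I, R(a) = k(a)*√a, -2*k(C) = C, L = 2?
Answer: -7029 + 2343*√2 ≈ -3715.5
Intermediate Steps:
k(C) = -C/2
R(a) = -a^(3/2)/2 (R(a) = (-a/2)*√a = -a^(3/2)/2)
E(I) = -I - √2 (E(I) = -√2 - I = -I - √2)
E(j)*(-2343) = (-1*(-3) - √2)*(-2343) = (3 - √2)*(-2343) = -7029 + 2343*√2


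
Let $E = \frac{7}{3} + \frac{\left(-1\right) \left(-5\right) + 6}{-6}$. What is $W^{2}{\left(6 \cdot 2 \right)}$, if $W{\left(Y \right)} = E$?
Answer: $\frac{1}{4} \approx 0.25$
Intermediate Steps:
$E = \frac{1}{2}$ ($E = 7 \cdot \frac{1}{3} + \left(5 + 6\right) \left(- \frac{1}{6}\right) = \frac{7}{3} + 11 \left(- \frac{1}{6}\right) = \frac{7}{3} - \frac{11}{6} = \frac{1}{2} \approx 0.5$)
$W{\left(Y \right)} = \frac{1}{2}$
$W^{2}{\left(6 \cdot 2 \right)} = \left(\frac{1}{2}\right)^{2} = \frac{1}{4}$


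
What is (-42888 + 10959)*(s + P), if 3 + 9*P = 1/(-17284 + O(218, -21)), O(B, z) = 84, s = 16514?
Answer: -27206866920157/51600 ≈ -5.2726e+8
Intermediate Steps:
P = -51601/154800 (P = -1/3 + 1/(9*(-17284 + 84)) = -1/3 + (1/9)/(-17200) = -1/3 + (1/9)*(-1/17200) = -1/3 - 1/154800 = -51601/154800 ≈ -0.33334)
(-42888 + 10959)*(s + P) = (-42888 + 10959)*(16514 - 51601/154800) = -31929*2556315599/154800 = -27206866920157/51600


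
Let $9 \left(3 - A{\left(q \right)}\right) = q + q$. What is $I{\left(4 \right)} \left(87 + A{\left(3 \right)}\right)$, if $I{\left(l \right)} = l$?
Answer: $\frac{1072}{3} \approx 357.33$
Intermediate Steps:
$A{\left(q \right)} = 3 - \frac{2 q}{9}$ ($A{\left(q \right)} = 3 - \frac{q + q}{9} = 3 - \frac{2 q}{9}$)
$I{\left(4 \right)} \left(87 + A{\left(3 \right)}\right) = 4 \left(87 + \left(3 - \frac{2}{3}\right)\right) = 4 \left(87 + \frac{7}{3}\right) = 4 \cdot \frac{268}{3} = \frac{1072}{3}$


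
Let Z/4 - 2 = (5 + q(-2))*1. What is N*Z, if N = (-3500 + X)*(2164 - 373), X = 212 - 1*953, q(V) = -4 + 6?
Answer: -273442716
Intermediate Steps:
q(V) = 2
X = -741 (X = 212 - 953 = -741)
N = -7595631 (N = (-3500 - 741)*(2164 - 373) = -4241*1791 = -7595631)
Z = 36 (Z = 8 + 4*((5 + 2)*1) = 8 + 4*(7*1) = 8 + 4*7 = 8 + 28 = 36)
N*Z = -7595631*36 = -273442716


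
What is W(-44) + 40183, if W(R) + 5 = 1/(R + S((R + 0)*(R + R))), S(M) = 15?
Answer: 1165161/29 ≈ 40178.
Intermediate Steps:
W(R) = -5 + 1/(15 + R) (W(R) = -5 + 1/(R + 15) = -5 + 1/(15 + R))
W(-44) + 40183 = (-74 - 5*(-44))/(15 - 44) + 40183 = (-74 + 220)/(-29) + 40183 = -1/29*146 + 40183 = -146/29 + 40183 = 1165161/29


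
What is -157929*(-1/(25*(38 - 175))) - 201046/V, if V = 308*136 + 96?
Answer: -3659536843/71897600 ≈ -50.899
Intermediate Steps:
V = 41984 (V = 41888 + 96 = 41984)
-157929*(-1/(25*(38 - 175))) - 201046/V = -157929*(-1/(25*(38 - 175))) - 201046/41984 = -157929/((-25*(-137))) - 201046*1/41984 = -157929/3425 - 100523/20992 = -3659536843/71897600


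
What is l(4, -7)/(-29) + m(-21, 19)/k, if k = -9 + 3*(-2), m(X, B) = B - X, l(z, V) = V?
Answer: -211/87 ≈ -2.4253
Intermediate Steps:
k = -15 (k = -9 - 6 = -15)
l(4, -7)/(-29) + m(-21, 19)/k = -7/(-29) + (19 - 1*(-21))/(-15) = -7*(-1/29) + (19 + 21)*(-1/15) = 7/29 + 40*(-1/15) = 7/29 - 8/3 = -211/87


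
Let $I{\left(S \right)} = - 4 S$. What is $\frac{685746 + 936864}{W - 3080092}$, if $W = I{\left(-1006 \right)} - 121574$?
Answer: $- \frac{811305}{1598821} \approx -0.50744$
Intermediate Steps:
$W = -117550$ ($W = \left(-4\right) \left(-1006\right) - 121574 = 4024 - 121574 = -117550$)
$\frac{685746 + 936864}{W - 3080092} = \frac{685746 + 936864}{-117550 - 3080092} = \frac{1622610}{-3197642} = 1622610 \left(- \frac{1}{3197642}\right) = - \frac{811305}{1598821}$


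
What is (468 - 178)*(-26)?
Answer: -7540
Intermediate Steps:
(468 - 178)*(-26) = 290*(-26) = -7540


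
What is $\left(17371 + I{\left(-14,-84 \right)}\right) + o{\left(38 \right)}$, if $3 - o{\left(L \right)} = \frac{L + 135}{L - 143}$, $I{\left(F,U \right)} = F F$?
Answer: $\frac{1845023}{105} \approx 17572.0$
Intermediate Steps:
$I{\left(F,U \right)} = F^{2}$
$o{\left(L \right)} = 3 - \frac{135 + L}{-143 + L}$ ($o{\left(L \right)} = 3 - \frac{L + 135}{L - 143} = 3 - \frac{135 + L}{-143 + L}$)
$\left(17371 + I{\left(-14,-84 \right)}\right) + o{\left(38 \right)} = \left(17371 + \left(-14\right)^{2}\right) + \frac{2 \left(-282 + 38\right)}{-143 + 38} = \left(17371 + 196\right) + 2 \frac{1}{-105} \left(-244\right) = 17567 + 2 \left(- \frac{1}{105}\right) \left(-244\right) = 17567 + \frac{488}{105} = \frac{1845023}{105}$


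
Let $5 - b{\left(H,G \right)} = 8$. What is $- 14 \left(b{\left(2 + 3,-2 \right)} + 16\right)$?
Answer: $-182$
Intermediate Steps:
$b{\left(H,G \right)} = -3$ ($b{\left(H,G \right)} = 5 - 8 = -3$)
$- 14 \left(b{\left(2 + 3,-2 \right)} + 16\right) = - 14 \left(-3 + 16\right) = \left(-14\right) 13 = -182$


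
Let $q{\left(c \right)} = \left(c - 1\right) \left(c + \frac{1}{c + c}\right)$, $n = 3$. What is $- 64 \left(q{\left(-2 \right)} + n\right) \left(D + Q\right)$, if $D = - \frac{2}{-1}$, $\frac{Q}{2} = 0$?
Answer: $-1248$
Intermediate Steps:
$Q = 0$ ($Q = 2 \cdot 0 = 0$)
$D = 2$ ($D = \left(-2\right) \left(-1\right) = 2$)
$q{\left(c \right)} = \left(-1 + c\right) \left(c + \frac{1}{2 c}\right)$
$- 64 \left(q{\left(-2 \right)} + n\right) \left(D + Q\right) = - 64 \left(\left(\frac{1}{2} + \left(-2\right)^{2} - -2 - \frac{1}{2 \left(-2\right)}\right) + 3\right) \left(2 + 0\right) = - 64 \left(\left(\frac{1}{2} + 4 + 2 - - \frac{1}{4}\right) + 3\right) 2 = - 64 \left(\left(\frac{1}{2} + 4 + 2 + \frac{1}{4}\right) + 3\right) 2 = - 64 \left(\frac{27}{4} + 3\right) 2 = - 64 \cdot \frac{39}{4} \cdot 2 = \left(-64\right) \frac{39}{2} = -1248$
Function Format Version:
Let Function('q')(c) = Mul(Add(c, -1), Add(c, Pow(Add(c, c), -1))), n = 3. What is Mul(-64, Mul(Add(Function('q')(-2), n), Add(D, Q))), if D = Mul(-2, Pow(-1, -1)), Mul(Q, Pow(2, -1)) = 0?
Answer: -1248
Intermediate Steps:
Q = 0 (Q = Mul(2, 0) = 0)
D = 2 (D = Mul(-2, -1) = 2)
Function('q')(c) = Mul(Add(-1, c), Add(c, Mul(Rational(1, 2), Pow(c, -1)))) (Function('q')(c) = Mul(Add(-1, c), Add(c, Pow(Mul(2, c), -1))) = Mul(Add(-1, c), Add(c, Mul(Rational(1, 2), Pow(c, -1)))))
Mul(-64, Mul(Add(Function('q')(-2), n), Add(D, Q))) = Mul(-64, Mul(Add(Add(Rational(1, 2), Pow(-2, 2), Mul(-1, -2), Mul(Rational(-1, 2), Pow(-2, -1))), 3), Add(2, 0))) = Mul(-64, Mul(Add(Add(Rational(1, 2), 4, 2, Mul(Rational(-1, 2), Rational(-1, 2))), 3), 2)) = Mul(-64, Mul(Add(Add(Rational(1, 2), 4, 2, Rational(1, 4)), 3), 2)) = Mul(-64, Mul(Add(Rational(27, 4), 3), 2)) = Mul(-64, Mul(Rational(39, 4), 2)) = Mul(-64, Rational(39, 2)) = -1248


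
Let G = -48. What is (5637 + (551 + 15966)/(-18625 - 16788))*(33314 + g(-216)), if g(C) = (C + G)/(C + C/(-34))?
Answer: 179548499596768/956151 ≈ 1.8778e+8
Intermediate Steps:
g(C) = 34*(-48 + C)/(33*C) (g(C) = (C - 48)/(C + C/(-34)) = (-48 + C)/(C + C*(-1/34)) = (-48 + C)/(C - C/34) = (-48 + C)/((33*C/34)) = (-48 + C)*(34/(33*C)) = 34*(-48 + C)/(33*C))
(5637 + (551 + 15966)/(-18625 - 16788))*(33314 + g(-216)) = (5637 + (551 + 15966)/(-18625 - 16788))*(33314 + (34/33)*(-48 - 216)/(-216)) = (5637 + 16517/(-35413))*(33314 + (34/33)*(-1/216)*(-264)) = (5637 + 16517*(-1/35413))*(33314 + 34/27) = (5637 - 16517/35413)*(899512/27) = (199606564/35413)*(899512/27) = 179548499596768/956151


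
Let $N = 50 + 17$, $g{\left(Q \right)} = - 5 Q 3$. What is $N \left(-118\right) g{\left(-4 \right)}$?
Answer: $-474360$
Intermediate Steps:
$g{\left(Q \right)} = - 15 Q$
$N = 67$
$N \left(-118\right) g{\left(-4 \right)} = 67 \left(-118\right) \left(\left(-15\right) \left(-4\right)\right) = \left(-7906\right) 60 = -474360$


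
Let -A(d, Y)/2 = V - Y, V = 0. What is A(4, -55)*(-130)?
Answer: 14300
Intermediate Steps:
A(d, Y) = 2*Y (A(d, Y) = -2*(0 - Y) = -(-2)*Y = 2*Y)
A(4, -55)*(-130) = (2*(-55))*(-130) = -110*(-130) = 14300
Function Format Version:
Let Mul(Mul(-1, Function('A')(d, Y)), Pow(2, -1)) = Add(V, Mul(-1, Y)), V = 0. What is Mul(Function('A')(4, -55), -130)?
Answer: 14300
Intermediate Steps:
Function('A')(d, Y) = Mul(2, Y) (Function('A')(d, Y) = Mul(-2, Add(0, Mul(-1, Y))) = Mul(-2, Mul(-1, Y)) = Mul(2, Y))
Mul(Function('A')(4, -55), -130) = Mul(Mul(2, -55), -130) = Mul(-110, -130) = 14300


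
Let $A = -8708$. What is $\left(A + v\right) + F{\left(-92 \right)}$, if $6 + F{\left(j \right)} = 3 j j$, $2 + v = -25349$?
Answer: $-8673$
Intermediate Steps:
$v = -25351$ ($v = -2 - 25349 = -25351$)
$F{\left(j \right)} = -6 + 3 j^{2}$ ($F{\left(j \right)} = -6 + 3 j j = -6 + 3 j^{2}$)
$\left(A + v\right) + F{\left(-92 \right)} = \left(-8708 - 25351\right) - \left(6 - 3 \left(-92\right)^{2}\right) = -34059 + \left(-6 + 3 \cdot 8464\right) = -34059 + \left(-6 + 25392\right) = -34059 + 25386 = -8673$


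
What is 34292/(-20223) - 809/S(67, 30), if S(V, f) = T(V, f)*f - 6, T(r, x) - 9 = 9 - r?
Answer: -3806065/3316572 ≈ -1.1476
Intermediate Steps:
T(r, x) = 18 - r (T(r, x) = 9 + (9 - r) = 18 - r)
S(V, f) = -6 + f*(18 - V) (S(V, f) = (18 - V)*f - 6 = f*(18 - V) - 6 = -6 + f*(18 - V))
34292/(-20223) - 809/S(67, 30) = 34292/(-20223) - 809/(-6 - 1*30*(-18 + 67)) = 34292*(-1/20223) - 809/(-6 - 1*30*49) = -34292/20223 - 809/(-6 - 1470) = -34292/20223 - 809/(-1476) = -34292/20223 - 809*(-1/1476) = -34292/20223 + 809/1476 = -3806065/3316572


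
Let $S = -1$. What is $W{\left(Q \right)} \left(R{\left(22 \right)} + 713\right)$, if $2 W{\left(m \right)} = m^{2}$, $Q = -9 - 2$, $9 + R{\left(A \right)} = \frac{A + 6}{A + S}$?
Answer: $\frac{128018}{3} \approx 42673.0$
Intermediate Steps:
$R{\left(A \right)} = -9 + \frac{6 + A}{-1 + A}$ ($R{\left(A \right)} = -9 + \frac{A + 6}{A - 1} = -9 + \frac{6 + A}{-1 + A}$)
$Q = -11$
$W{\left(m \right)} = \frac{m^{2}}{2}$
$W{\left(Q \right)} \left(R{\left(22 \right)} + 713\right) = \frac{\left(-11\right)^{2}}{2} \left(\frac{15 - 176}{-1 + 22} + 713\right) = \frac{1}{2} \cdot 121 \left(\frac{15 - 176}{21} + 713\right) = \frac{121 \left(\frac{1}{21} \left(-161\right) + 713\right)}{2} = \frac{121 \left(- \frac{23}{3} + 713\right)}{2} = \frac{121}{2} \cdot \frac{2116}{3} = \frac{128018}{3}$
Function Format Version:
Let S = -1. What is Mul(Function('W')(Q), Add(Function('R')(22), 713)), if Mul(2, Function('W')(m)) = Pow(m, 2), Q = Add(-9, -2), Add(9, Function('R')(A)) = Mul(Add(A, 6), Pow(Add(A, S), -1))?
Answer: Rational(128018, 3) ≈ 42673.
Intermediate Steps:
Function('R')(A) = Add(-9, Mul(Pow(Add(-1, A), -1), Add(6, A))) (Function('R')(A) = Add(-9, Mul(Add(A, 6), Pow(Add(A, -1), -1))) = Add(-9, Mul(Add(6, A), Pow(Add(-1, A), -1))) = Add(-9, Mul(Pow(Add(-1, A), -1), Add(6, A))))
Q = -11
Function('W')(m) = Mul(Rational(1, 2), Pow(m, 2))
Mul(Function('W')(Q), Add(Function('R')(22), 713)) = Mul(Mul(Rational(1, 2), Pow(-11, 2)), Add(Mul(Pow(Add(-1, 22), -1), Add(15, Mul(-8, 22))), 713)) = Mul(Mul(Rational(1, 2), 121), Add(Mul(Pow(21, -1), Add(15, -176)), 713)) = Mul(Rational(121, 2), Add(Mul(Rational(1, 21), -161), 713)) = Mul(Rational(121, 2), Add(Rational(-23, 3), 713)) = Mul(Rational(121, 2), Rational(2116, 3)) = Rational(128018, 3)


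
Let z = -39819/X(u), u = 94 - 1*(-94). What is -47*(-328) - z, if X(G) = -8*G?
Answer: 23145845/1504 ≈ 15390.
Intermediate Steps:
u = 188 (u = 94 + 94 = 188)
z = 39819/1504 (z = -39819/((-8*188)) = -39819/(-1504) = -39819*(-1/1504) = 39819/1504 ≈ 26.475)
-47*(-328) - z = -47*(-328) - 1*39819/1504 = -1*(-15416) - 39819/1504 = 15416 - 39819/1504 = 23145845/1504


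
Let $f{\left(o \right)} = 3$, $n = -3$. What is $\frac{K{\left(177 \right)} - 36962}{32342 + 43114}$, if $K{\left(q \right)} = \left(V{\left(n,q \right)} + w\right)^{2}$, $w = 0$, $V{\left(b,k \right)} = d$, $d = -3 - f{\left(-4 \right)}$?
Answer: $- \frac{18463}{37728} \approx -0.48937$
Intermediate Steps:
$d = -6$ ($d = -3 - 3 = -6$)
$V{\left(b,k \right)} = -6$
$K{\left(q \right)} = 36$ ($K{\left(q \right)} = \left(-6 + 0\right)^{2} = \left(-6\right)^{2} = 36$)
$\frac{K{\left(177 \right)} - 36962}{32342 + 43114} = \frac{36 - 36962}{32342 + 43114} = - \frac{36926}{75456} = \left(-36926\right) \frac{1}{75456} = - \frac{18463}{37728}$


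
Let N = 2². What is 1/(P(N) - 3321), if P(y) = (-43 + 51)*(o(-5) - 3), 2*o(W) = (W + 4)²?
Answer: -1/3341 ≈ -0.00029931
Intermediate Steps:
N = 4
o(W) = (4 + W)²/2 (o(W) = (W + 4)²/2 = (4 + W)²/2)
P(y) = -20 (P(y) = (-43 + 51)*((4 - 5)²/2 - 3) = 8*((½)*(-1)² - 3) = 8*((½)*1 - 3) = 8*(½ - 3) = 8*(-5/2) = -20)
1/(P(N) - 3321) = 1/(-20 - 3321) = 1/(-3341) = -1/3341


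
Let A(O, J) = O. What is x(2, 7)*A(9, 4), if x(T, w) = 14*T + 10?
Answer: 342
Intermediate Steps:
x(T, w) = 10 + 14*T
x(2, 7)*A(9, 4) = (10 + 14*2)*9 = (10 + 28)*9 = 38*9 = 342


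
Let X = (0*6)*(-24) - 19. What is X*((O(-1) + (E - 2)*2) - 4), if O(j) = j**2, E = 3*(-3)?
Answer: 475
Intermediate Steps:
E = -9
X = -19 (X = 0*(-24) - 19 = 0 - 19 = -19)
X*((O(-1) + (E - 2)*2) - 4) = -19*(((-1)**2 + (-9 - 2)*2) - 4) = -19*((1 - 11*2) - 4) = -19*((1 - 22) - 4) = -19*(-21 - 4) = -19*(-25) = 475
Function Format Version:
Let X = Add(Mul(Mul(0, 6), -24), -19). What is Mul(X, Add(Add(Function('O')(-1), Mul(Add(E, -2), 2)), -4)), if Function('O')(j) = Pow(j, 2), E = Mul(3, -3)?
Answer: 475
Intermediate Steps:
E = -9
X = -19 (X = Add(Mul(0, -24), -19) = Add(0, -19) = -19)
Mul(X, Add(Add(Function('O')(-1), Mul(Add(E, -2), 2)), -4)) = Mul(-19, Add(Add(Pow(-1, 2), Mul(Add(-9, -2), 2)), -4)) = Mul(-19, Add(Add(1, Mul(-11, 2)), -4)) = Mul(-19, Add(Add(1, -22), -4)) = Mul(-19, Add(-21, -4)) = Mul(-19, -25) = 475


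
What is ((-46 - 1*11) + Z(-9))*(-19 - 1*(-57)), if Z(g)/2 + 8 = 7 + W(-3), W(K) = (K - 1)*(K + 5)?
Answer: -2850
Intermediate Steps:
W(K) = (-1 + K)*(5 + K)
Z(g) = -18 (Z(g) = -16 + 2*(7 + (-5 + (-3)² + 4*(-3))) = -16 + 2*(7 + (-5 + 9 - 12)) = -16 + 2*(7 - 8) = -16 + 2*(-1) = -16 - 2 = -18)
((-46 - 1*11) + Z(-9))*(-19 - 1*(-57)) = ((-46 - 1*11) - 18)*(-19 - 1*(-57)) = ((-46 - 11) - 18)*(-19 + 57) = (-57 - 18)*38 = -75*38 = -2850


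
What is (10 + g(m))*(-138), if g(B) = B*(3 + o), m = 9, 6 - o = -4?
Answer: -17526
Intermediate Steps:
o = 10 (o = 6 - 1*(-4) = 6 + 4 = 10)
g(B) = 13*B (g(B) = B*(3 + 10) = B*13 = 13*B)
(10 + g(m))*(-138) = (10 + 13*9)*(-138) = (10 + 117)*(-138) = 127*(-138) = -17526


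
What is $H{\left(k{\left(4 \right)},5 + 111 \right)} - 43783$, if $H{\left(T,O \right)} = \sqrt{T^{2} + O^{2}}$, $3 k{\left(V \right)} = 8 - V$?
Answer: $-43783 + \frac{4 \sqrt{7570}}{3} \approx -43667.0$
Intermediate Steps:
$k{\left(V \right)} = \frac{8}{3} - \frac{V}{3}$ ($k{\left(V \right)} = \frac{8 - V}{3} = \frac{8}{3} - \frac{V}{3}$)
$H{\left(T,O \right)} = \sqrt{O^{2} + T^{2}}$
$H{\left(k{\left(4 \right)},5 + 111 \right)} - 43783 = \sqrt{\left(5 + 111\right)^{2} + \left(\frac{8}{3} - \frac{4}{3}\right)^{2}} - 43783 = \sqrt{116^{2} + \left(\frac{8}{3} - \frac{4}{3}\right)^{2}} - 43783 = \sqrt{13456 + \left(\frac{4}{3}\right)^{2}} - 43783 = \sqrt{13456 + \frac{16}{9}} - 43783 = \sqrt{\frac{121120}{9}} - 43783 = \frac{4 \sqrt{7570}}{3} - 43783 = -43783 + \frac{4 \sqrt{7570}}{3}$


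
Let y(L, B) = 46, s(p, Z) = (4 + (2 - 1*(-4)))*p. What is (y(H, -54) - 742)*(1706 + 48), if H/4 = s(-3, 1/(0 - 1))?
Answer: -1220784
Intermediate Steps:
s(p, Z) = 10*p (s(p, Z) = (4 + (2 + 4))*p = (4 + 6)*p = 10*p)
H = -120 (H = 4*(10*(-3)) = 4*(-30) = -120)
(y(H, -54) - 742)*(1706 + 48) = (46 - 742)*(1706 + 48) = -696*1754 = -1220784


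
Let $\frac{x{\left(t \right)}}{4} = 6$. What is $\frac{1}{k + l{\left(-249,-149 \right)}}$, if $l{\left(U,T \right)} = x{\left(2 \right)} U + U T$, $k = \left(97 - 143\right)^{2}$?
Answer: $\frac{1}{33241} \approx 3.0083 \cdot 10^{-5}$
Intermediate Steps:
$x{\left(t \right)} = 24$ ($x{\left(t \right)} = 4 \cdot 6 = 24$)
$k = 2116$ ($k = \left(-46\right)^{2} = 2116$)
$l{\left(U,T \right)} = 24 U + T U$ ($l{\left(U,T \right)} = 24 U + U T = 24 U + T U$)
$\frac{1}{k + l{\left(-249,-149 \right)}} = \frac{1}{2116 - 249 \left(24 - 149\right)} = \frac{1}{2116 - -31125} = \frac{1}{2116 + 31125} = \frac{1}{33241}$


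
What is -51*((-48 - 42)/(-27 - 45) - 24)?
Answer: 4641/4 ≈ 1160.3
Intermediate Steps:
-51*((-48 - 42)/(-27 - 45) - 24) = -51*(-90/(-72) - 24) = -51*(-90*(-1/72) - 24) = -51*(5/4 - 24) = -51*(-91/4) = 4641/4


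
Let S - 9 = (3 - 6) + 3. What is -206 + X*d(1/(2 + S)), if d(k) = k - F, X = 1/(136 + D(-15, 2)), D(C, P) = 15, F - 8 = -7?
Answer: -342176/1661 ≈ -206.01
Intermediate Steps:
F = 1 (F = 8 - 7 = 1)
S = 9 (S = 9 + ((3 - 6) + 3) = 9 + (-3 + 3) = 9 + 0 = 9)
X = 1/151 (X = 1/(136 + 15) = 1/151 ≈ 0.0066225)
d(k) = -1 + k (d(k) = k - 1*1 = k - 1 = -1 + k)
-206 + X*d(1/(2 + S)) = -206 + (-1 + 1/(2 + 9))/151 = -206 + (-1 + 1/11)/151 = -206 + (1/151)*(-10/11) = -206 - 10/1661 = -342176/1661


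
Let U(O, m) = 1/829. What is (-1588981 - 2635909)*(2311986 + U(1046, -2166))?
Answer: -8097577938871550/829 ≈ -9.7679e+12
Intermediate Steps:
U(O, m) = 1/829
(-1588981 - 2635909)*(2311986 + U(1046, -2166)) = (-1588981 - 2635909)*(2311986 + 1/829) = -4224890*1916636395/829 = -8097577938871550/829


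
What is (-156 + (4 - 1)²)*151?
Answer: -22197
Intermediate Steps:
(-156 + (4 - 1)²)*151 = (-156 + 3²)*151 = (-156 + 9)*151 = -147*151 = -22197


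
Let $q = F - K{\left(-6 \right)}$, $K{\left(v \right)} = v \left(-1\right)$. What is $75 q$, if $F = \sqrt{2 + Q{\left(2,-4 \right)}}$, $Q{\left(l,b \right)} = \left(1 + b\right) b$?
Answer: $-450 + 75 \sqrt{14} \approx -169.38$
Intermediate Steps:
$Q{\left(l,b \right)} = b \left(1 + b\right)$
$K{\left(v \right)} = - v$
$F = \sqrt{14}$ ($F = \sqrt{2 - 4 \left(1 - 4\right)} = \sqrt{2 - -12} = \sqrt{2 + 12} = \sqrt{14} \approx 3.7417$)
$q = -6 + \sqrt{14}$ ($q = \sqrt{14} - \left(-1\right) \left(-6\right) = \sqrt{14} - 6 = -6 + \sqrt{14} \approx -2.2583$)
$75 q = 75 \left(-6 + \sqrt{14}\right) = -450 + 75 \sqrt{14}$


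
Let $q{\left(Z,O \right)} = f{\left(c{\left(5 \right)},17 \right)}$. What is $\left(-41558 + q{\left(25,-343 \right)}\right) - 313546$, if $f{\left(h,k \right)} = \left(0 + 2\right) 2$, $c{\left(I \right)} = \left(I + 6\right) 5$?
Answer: $-355100$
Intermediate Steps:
$c{\left(I \right)} = 30 + 5 I$ ($c{\left(I \right)} = \left(6 + I\right) 5 = 30 + 5 I$)
$f{\left(h,k \right)} = 4$ ($f{\left(h,k \right)} = 2 \cdot 2 = 4$)
$q{\left(Z,O \right)} = 4$
$\left(-41558 + q{\left(25,-343 \right)}\right) - 313546 = \left(-41558 + 4\right) - 313546 = -41554 - 313546 = -355100$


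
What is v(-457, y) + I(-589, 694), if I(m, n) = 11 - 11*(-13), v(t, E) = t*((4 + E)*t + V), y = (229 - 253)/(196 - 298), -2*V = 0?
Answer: 15039746/17 ≈ 8.8469e+5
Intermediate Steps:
V = 0 (V = -1/2*0 = 0)
y = 4/17 (y = -24/(-102) = -24*(-1/102) = 4/17 ≈ 0.23529)
v(t, E) = t**2*(4 + E) (v(t, E) = t*((4 + E)*t + 0) = t*(t*(4 + E) + 0) = t*(t*(4 + E)) = t**2*(4 + E))
I(m, n) = 154 (I(m, n) = 11 + 143 = 154)
v(-457, y) + I(-589, 694) = (-457)**2*(4 + 4/17) + 154 = 208849*(72/17) + 154 = 15037128/17 + 154 = 15039746/17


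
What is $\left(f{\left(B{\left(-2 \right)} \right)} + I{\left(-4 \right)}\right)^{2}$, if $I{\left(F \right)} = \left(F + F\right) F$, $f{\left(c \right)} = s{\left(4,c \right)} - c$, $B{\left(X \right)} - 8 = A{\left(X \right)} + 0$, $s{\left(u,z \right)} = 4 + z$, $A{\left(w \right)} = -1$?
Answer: $1296$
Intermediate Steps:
$B{\left(X \right)} = 7$ ($B{\left(X \right)} = 8 + \left(-1 + 0\right) = 8 - 1 = 7$)
$f{\left(c \right)} = 4$ ($f{\left(c \right)} = \left(4 + c\right) - c = 4$)
$I{\left(F \right)} = 2 F^{2}$ ($I{\left(F \right)} = 2 F F = 2 F^{2}$)
$\left(f{\left(B{\left(-2 \right)} \right)} + I{\left(-4 \right)}\right)^{2} = \left(4 + 2 \left(-4\right)^{2}\right)^{2} = \left(4 + 2 \cdot 16\right)^{2} = \left(4 + 32\right)^{2} = 36^{2} = 1296$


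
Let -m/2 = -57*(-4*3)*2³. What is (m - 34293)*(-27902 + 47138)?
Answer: -870178932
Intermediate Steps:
m = -10944 (m = -(-114)*-4*3*2³ = -(-114)*(-12*8) = -(-114)*(-96) = -2*5472 = -10944)
(m - 34293)*(-27902 + 47138) = (-10944 - 34293)*(-27902 + 47138) = -45237*19236 = -870178932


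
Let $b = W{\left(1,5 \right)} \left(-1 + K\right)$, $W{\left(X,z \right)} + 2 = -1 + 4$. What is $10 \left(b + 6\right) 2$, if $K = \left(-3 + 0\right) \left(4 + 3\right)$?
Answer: $-320$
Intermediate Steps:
$W{\left(X,z \right)} = 1$ ($W{\left(X,z \right)} = -2 + \left(-1 + 4\right) = -2 + 3 = 1$)
$K = -21$ ($K = \left(-3\right) 7 = -21$)
$b = -22$ ($b = 1 \left(-1 - 21\right) = 1 \left(-22\right) = -22$)
$10 \left(b + 6\right) 2 = 10 \left(-22 + 6\right) 2 = 10 \left(\left(-16\right) 2\right) = 10 \left(-32\right) = -320$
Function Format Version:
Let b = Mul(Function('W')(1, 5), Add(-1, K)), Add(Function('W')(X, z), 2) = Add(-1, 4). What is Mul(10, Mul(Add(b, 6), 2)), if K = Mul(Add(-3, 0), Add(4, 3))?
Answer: -320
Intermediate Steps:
Function('W')(X, z) = 1 (Function('W')(X, z) = Add(-2, Add(-1, 4)) = Add(-2, 3) = 1)
K = -21 (K = Mul(-3, 7) = -21)
b = -22 (b = Mul(1, Add(-1, -21)) = Mul(1, -22) = -22)
Mul(10, Mul(Add(b, 6), 2)) = Mul(10, Mul(Add(-22, 6), 2)) = Mul(10, Mul(-16, 2)) = Mul(10, -32) = -320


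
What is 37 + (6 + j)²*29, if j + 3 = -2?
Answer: 66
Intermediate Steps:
j = -5 (j = -3 - 2 = -5)
37 + (6 + j)²*29 = 37 + (6 - 5)²*29 = 37 + 1²*29 = 37 + 1*29 = 37 + 29 = 66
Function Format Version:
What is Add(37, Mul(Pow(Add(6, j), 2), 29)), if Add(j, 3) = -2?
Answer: 66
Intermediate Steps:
j = -5 (j = Add(-3, -2) = -5)
Add(37, Mul(Pow(Add(6, j), 2), 29)) = Add(37, Mul(Pow(Add(6, -5), 2), 29)) = Add(37, Mul(Pow(1, 2), 29)) = Add(37, Mul(1, 29)) = Add(37, 29) = 66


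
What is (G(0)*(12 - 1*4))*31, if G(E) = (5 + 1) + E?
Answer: 1488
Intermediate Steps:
G(E) = 6 + E
(G(0)*(12 - 1*4))*31 = ((6 + 0)*(12 - 1*4))*31 = (6*(12 - 4))*31 = (6*8)*31 = 48*31 = 1488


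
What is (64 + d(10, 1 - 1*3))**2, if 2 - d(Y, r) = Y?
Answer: 3136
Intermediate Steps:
d(Y, r) = 2 - Y
(64 + d(10, 1 - 1*3))**2 = (64 + (2 - 1*10))**2 = (64 + (2 - 10))**2 = (64 - 8)**2 = 56**2 = 3136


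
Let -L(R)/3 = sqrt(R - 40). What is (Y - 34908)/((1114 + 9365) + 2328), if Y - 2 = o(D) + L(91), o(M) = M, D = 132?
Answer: -34774/12807 - sqrt(51)/4269 ≈ -2.7169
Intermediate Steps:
L(R) = -3*sqrt(-40 + R) (L(R) = -3*sqrt(R - 40) = -3*sqrt(-40 + R))
Y = 134 - 3*sqrt(51) (Y = 2 + (132 - 3*sqrt(-40 + 91)) = 2 + (132 - 3*sqrt(51)) = 134 - 3*sqrt(51) ≈ 112.58)
(Y - 34908)/((1114 + 9365) + 2328) = ((134 - 3*sqrt(51)) - 34908)/((1114 + 9365) + 2328) = (-34774 - 3*sqrt(51))/(10479 + 2328) = (-34774 - 3*sqrt(51))/12807 = (-34774 - 3*sqrt(51))*(1/12807) = -34774/12807 - sqrt(51)/4269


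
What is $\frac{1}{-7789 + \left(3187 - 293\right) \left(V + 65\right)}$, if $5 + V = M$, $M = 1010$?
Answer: $\frac{1}{3088791} \approx 3.2375 \cdot 10^{-7}$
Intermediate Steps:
$V = 1005$ ($V = -5 + 1010 = 1005$)
$\frac{1}{-7789 + \left(3187 - 293\right) \left(V + 65\right)} = \frac{1}{-7789 + \left(3187 - 293\right) \left(1005 + 65\right)} = \frac{1}{-7789 + 2894 \cdot 1070} = \frac{1}{-7789 + 3096580} = \frac{1}{3088791}$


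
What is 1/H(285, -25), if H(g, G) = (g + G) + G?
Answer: 1/235 ≈ 0.0042553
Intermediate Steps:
H(g, G) = g + 2*G (H(g, G) = (G + g) + G = g + 2*G)
1/H(285, -25) = 1/(285 + 2*(-25)) = 1/(285 - 50) = 1/235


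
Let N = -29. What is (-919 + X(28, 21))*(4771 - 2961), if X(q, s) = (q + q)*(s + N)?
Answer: -2474270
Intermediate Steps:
X(q, s) = 2*q*(-29 + s) (X(q, s) = (q + q)*(s - 29) = (2*q)*(-29 + s) = 2*q*(-29 + s))
(-919 + X(28, 21))*(4771 - 2961) = (-919 + 2*28*(-29 + 21))*(4771 - 2961) = (-919 + 2*28*(-8))*1810 = (-919 - 448)*1810 = -1367*1810 = -2474270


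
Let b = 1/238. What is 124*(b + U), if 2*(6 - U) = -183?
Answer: 1438772/119 ≈ 12091.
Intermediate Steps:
U = 195/2 (U = 6 - ½*(-183) = 6 + 183/2 = 195/2 ≈ 97.500)
b = 1/238 ≈ 0.0042017
124*(b + U) = 124*(1/238 + 195/2) = 124*(11603/119) = 1438772/119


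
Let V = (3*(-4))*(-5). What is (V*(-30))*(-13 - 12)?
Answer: 45000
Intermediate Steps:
V = 60 (V = -12*(-5) = 60)
(V*(-30))*(-13 - 12) = (60*(-30))*(-13 - 12) = -1800*(-25) = 45000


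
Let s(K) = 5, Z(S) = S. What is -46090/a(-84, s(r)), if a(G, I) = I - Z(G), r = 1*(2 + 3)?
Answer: -46090/89 ≈ -517.87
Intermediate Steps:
r = 5 (r = 1*5 = 5)
a(G, I) = I - G
-46090/a(-84, s(r)) = -46090/(5 - 1*(-84)) = -46090/(5 + 84) = -46090/89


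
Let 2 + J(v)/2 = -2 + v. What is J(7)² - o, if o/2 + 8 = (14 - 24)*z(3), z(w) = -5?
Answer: -48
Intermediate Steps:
J(v) = -8 + 2*v (J(v) = -4 + 2*(-2 + v) = -4 + (-4 + 2*v) = -8 + 2*v)
o = 84 (o = -16 + 2*((14 - 24)*(-5)) = -16 + 2*(-10*(-5)) = -16 + 2*50 = -16 + 100 = 84)
J(7)² - o = (-8 + 2*7)² - 1*84 = (-8 + 14)² - 84 = 6² - 84 = 36 - 84 = -48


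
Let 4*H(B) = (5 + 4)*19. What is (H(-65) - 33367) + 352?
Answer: -131889/4 ≈ -32972.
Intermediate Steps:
H(B) = 171/4 (H(B) = ((5 + 4)*19)/4 = (9*19)/4 = (¼)*171 = 171/4)
(H(-65) - 33367) + 352 = (171/4 - 33367) + 352 = -133297/4 + 352 = -131889/4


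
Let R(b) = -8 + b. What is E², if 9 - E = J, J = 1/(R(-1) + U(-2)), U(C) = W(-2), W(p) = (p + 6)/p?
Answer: 10000/121 ≈ 82.645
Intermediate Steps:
W(p) = (6 + p)/p
U(C) = -2 (U(C) = (6 - 2)/(-2) = -½*4 = -2)
J = -1/11 (J = 1/((-8 - 1) - 2) = 1/(-9 - 2) = 1/(-11) = -1/11 ≈ -0.090909)
E = 100/11 (E = 9 - 1*(-1/11) = 9 + 1/11 = 100/11 ≈ 9.0909)
E² = (100/11)² = 10000/121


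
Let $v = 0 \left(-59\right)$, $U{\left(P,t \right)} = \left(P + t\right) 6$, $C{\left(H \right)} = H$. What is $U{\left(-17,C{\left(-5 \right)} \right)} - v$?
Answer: $-132$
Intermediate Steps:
$U{\left(P,t \right)} = 6 P + 6 t$
$v = 0$
$U{\left(-17,C{\left(-5 \right)} \right)} - v = \left(6 \left(-17\right) + 6 \left(-5\right)\right) - 0 = \left(-102 - 30\right) + 0 = -132 + 0 = -132$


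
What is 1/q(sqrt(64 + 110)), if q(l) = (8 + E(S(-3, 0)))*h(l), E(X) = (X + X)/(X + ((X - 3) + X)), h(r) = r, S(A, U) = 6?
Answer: 5*sqrt(174)/7656 ≈ 0.0086147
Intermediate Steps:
E(X) = 2*X/(-3 + 3*X) (E(X) = (2*X)/(X + ((-3 + X) + X)) = (2*X)/(X + (-3 + 2*X)) = (2*X)/(-3 + 3*X) = 2*X/(-3 + 3*X))
q(l) = 44*l/5 (q(l) = (8 + (2/3)*6/(-1 + 6))*l = (8 + (2/3)*6/5)*l = (8 + (2/3)*6*(1/5))*l = (8 + 4/5)*l = 44*l/5)
1/q(sqrt(64 + 110)) = 1/(44*sqrt(64 + 110)/5) = 1/(44*sqrt(174)/5) = 5*sqrt(174)/7656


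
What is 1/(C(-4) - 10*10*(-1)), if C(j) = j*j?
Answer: 1/116 ≈ 0.0086207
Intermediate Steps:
C(j) = j²
1/(C(-4) - 10*10*(-1)) = 1/((-4)² - 10*10*(-1)) = 1/(16 - 100*(-1)) = 1/(16 + 100) = 1/116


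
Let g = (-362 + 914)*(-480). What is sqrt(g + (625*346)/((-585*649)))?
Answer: I*sqrt(169746120096410)/25311 ≈ 514.74*I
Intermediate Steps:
g = -264960 (g = 552*(-480) = -264960)
sqrt(g + (625*346)/((-585*649))) = sqrt(-264960 + (625*346)/((-585*649))) = sqrt(-264960 + 216250/(-379665)) = sqrt(-264960 + 216250*(-1/379665)) = sqrt(-264960 - 43250/75933) = sqrt(-20119250930/75933) = I*sqrt(169746120096410)/25311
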